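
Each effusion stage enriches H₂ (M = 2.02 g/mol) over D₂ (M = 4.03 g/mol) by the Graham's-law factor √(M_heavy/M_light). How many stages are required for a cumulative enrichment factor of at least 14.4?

8

Single-stage factor α = √(4.03/2.02), so ln α = ½ ln(1.99505) = 0.3453.
Need α^N ≥ 14.4 ⇒ N ≥ ln(14.4) / ln α = 2.667 / 0.3453 = 7.72.
Rounding up, N = 8 stages.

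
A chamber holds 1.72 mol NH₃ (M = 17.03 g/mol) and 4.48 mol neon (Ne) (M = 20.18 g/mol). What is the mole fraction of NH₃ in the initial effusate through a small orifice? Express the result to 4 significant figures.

Rate_i ∝ x_i/√M_i (Graham's law weighted by mole fraction), so the effusate composition follows n_i/√M_i.
So x_NH₃ in the escaping gas = (n_NH₃/√M_NH₃) / Σ(n_i/√M_i)
= (1.72/√17.03) / (1.72/√17.03 + 4.48/√20.18) = 0.4168/(0.4168 + 0.9973) = 0.2947.

0.2947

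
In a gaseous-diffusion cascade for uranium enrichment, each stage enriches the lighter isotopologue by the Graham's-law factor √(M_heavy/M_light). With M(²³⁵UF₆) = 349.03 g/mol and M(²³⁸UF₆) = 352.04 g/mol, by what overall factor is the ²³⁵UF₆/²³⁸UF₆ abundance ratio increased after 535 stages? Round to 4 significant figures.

Overall factor = α^535 with α = √(352.04/349.03), i.e. (352.04/349.03)^(535/2).
= 1.00862^(535/2) = 9.944.

9.944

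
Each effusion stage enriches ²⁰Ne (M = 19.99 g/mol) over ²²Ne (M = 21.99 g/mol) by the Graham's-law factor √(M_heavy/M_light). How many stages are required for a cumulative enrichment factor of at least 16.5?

Per stage α = (21.99/19.99)^(1/2) = 1.10005^0.5, giving ln α = 0.04768.
Need α^N ≥ 16.5 ⇒ N ≥ ln(16.5) / ln α = 2.803 / 0.04768 = 58.80.
Rounding up, N = 59 stages.

59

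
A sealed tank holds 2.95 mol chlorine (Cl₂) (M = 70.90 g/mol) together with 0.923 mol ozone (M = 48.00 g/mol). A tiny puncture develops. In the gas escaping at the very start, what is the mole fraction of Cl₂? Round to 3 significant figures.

Each component's effusion rate ∝ (its partial pressure)·(1/√M) ∝ n_i/√M_i.
Mole fraction of Cl₂ in the effusate = (n_Cl₂/√M_Cl₂) / (n_Cl₂/√M_Cl₂ + n_O₃/√M_O₃)
= (2.95/√70.90) / (2.95/√70.90 + 0.923/√48.00) = 0.3503/(0.3503 + 0.1332) = 0.725.

0.725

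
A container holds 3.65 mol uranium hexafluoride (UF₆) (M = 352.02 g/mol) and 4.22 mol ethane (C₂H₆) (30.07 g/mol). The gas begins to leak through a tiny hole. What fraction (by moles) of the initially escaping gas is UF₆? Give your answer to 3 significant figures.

0.202

Rate_i ∝ x_i/√M_i (Graham's law weighted by mole fraction), so the effusate composition follows n_i/√M_i.
Mole fraction of UF₆ in the effusate = (n_UF₆/√M_UF₆) / (n_UF₆/√M_UF₆ + n_C₂H₆/√M_C₂H₆)
= (3.65/√352.02) / (3.65/√352.02 + 4.22/√30.07) = 0.1945/(0.1945 + 0.7696) = 0.202.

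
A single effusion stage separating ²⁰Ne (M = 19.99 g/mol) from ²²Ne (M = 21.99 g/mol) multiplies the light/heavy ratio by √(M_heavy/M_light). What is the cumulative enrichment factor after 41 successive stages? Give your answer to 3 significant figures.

Each stage multiplies the ratio by α = √(21.99/19.99), so after 41 stages the overall factor is α^41 = (21.99/19.99)^(41/2).
= 1.10005^(41/2) = 7.06.

7.06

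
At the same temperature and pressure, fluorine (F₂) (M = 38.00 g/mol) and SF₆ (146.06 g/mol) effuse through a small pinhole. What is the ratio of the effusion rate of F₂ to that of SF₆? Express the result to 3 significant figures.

Graham's law gives rate_F₂/rate_SF₆ = √(M_SF₆/M_F₂) = √(146.06/38.00) = √3.844 = 1.96.

1.96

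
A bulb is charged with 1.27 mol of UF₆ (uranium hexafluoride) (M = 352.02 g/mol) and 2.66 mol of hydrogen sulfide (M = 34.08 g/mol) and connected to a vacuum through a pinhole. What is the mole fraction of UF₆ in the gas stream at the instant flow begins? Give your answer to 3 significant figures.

Rate_i ∝ x_i/√M_i (Graham's law weighted by mole fraction), so the effusate composition follows n_i/√M_i.
So x_UF₆ in the escaping gas = (n_UF₆/√M_UF₆) / Σ(n_i/√M_i)
= (1.27/√352.02) / (1.27/√352.02 + 2.66/√34.08) = 0.06769/(0.06769 + 0.4557) = 0.129.

0.129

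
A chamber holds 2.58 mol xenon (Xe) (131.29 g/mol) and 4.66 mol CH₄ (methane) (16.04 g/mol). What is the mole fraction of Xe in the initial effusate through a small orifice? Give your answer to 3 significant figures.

0.162

The effusion rate of species i is ∝ p_i/√M_i ∝ n_i/√M_i.
Mole fraction of Xe in the effusate = (n_Xe/√M_Xe) / (n_Xe/√M_Xe + n_CH₄/√M_CH₄)
= (2.58/√131.29) / (2.58/√131.29 + 4.66/√16.04) = 0.2252/(0.2252 + 1.164) = 0.162.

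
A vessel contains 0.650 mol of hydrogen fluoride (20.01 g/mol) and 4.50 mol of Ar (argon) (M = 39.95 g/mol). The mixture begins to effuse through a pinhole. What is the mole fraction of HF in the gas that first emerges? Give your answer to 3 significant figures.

0.170

The effusion rate of species i is ∝ p_i/√M_i ∝ n_i/√M_i.
x_HF(eff) = (n_HF/√M_HF) / (n_HF/√M_HF + n_Ar/√M_Ar)
= (0.650/√20.01) / (0.650/√20.01 + 4.50/√39.95) = 0.1453/(0.1453 + 0.7120) = 0.170.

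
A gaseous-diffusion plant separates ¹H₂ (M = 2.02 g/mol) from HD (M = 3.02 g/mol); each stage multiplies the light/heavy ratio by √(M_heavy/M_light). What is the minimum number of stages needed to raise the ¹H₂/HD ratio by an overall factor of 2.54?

Per stage α = (3.02/2.02)^(1/2) = 1.49505^0.5, giving ln α = 0.2011.
Need α^N ≥ 2.54 ⇒ N ≥ ln(2.54) / ln α = 0.9322 / 0.2011 = 4.64.
So at least 5 stages are needed.

5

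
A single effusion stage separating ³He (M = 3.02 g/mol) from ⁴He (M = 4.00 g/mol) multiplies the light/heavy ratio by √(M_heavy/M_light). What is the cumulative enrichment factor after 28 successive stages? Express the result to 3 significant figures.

51.1

Each stage multiplies the ratio by α = √(4.00/3.02), so after 28 stages the overall factor is α^28 = (4.00/3.02)^(28/2).
= 1.32450^14 = 51.1.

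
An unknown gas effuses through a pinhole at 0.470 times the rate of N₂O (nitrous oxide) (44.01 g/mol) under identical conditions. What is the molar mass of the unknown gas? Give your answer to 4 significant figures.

199.2 g/mol

From Graham's law, rate_X/rate_N₂O = √(M_N₂O/M_X).
0.470 = √(44.01/M_X)
M_X = 44.01 / 0.470² = 44.01 / 0.2209 = 199.2 g/mol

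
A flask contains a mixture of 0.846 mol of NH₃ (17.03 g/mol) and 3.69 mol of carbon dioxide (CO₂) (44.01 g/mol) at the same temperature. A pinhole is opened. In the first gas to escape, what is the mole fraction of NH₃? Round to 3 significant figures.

0.269

Rate_i ∝ x_i/√M_i (Graham's law weighted by mole fraction), so the effusate composition follows n_i/√M_i.
Mole fraction of NH₃ in the effusate = (n_NH₃/√M_NH₃) / (n_NH₃/√M_NH₃ + n_CO₂/√M_CO₂)
= (0.846/√17.03) / (0.846/√17.03 + 3.69/√44.01) = 0.2050/(0.2050 + 0.5562) = 0.269.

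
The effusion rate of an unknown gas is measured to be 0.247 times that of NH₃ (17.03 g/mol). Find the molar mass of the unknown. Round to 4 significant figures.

By Graham's law, rate_X/rate_NH₃ = √(M_NH₃/M_X).
0.247 = √(17.03/M_X)
M_X = 17.03 / 0.247² = 17.03 / 0.06101 = 279.1 g/mol

279.1 g/mol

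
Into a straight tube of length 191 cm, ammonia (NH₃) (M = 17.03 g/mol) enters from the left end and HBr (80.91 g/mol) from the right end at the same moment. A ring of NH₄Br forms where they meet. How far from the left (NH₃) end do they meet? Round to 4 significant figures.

The fronts meet when d_NH₃ + d_HBr = L with d_NH₃/d_HBr = √(M_HBr/M_NH₃) (Graham's law). Here √(M_HBr/M_NH₃) = √(80.91/17.03) = 2.180.
With d_NH₃ + d_HBr = 191 cm, d_HBr = 191/(1 + 2.180) = 60.07 cm.
d_NH₃ = 191 − 60.07 = 130.9 cm.

130.9 cm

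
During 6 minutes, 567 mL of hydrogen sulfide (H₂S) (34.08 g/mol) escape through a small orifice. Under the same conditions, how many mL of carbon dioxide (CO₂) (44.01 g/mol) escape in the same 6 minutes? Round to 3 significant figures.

Using Graham's law: rate_CO₂/rate_H₂S = √(M_H₂S/M_CO₂) = √(34.08/44.01) = √0.7744 = 0.8800.
So the volume for CO₂ is 567 × 0.8800 = 499 mL.

499 mL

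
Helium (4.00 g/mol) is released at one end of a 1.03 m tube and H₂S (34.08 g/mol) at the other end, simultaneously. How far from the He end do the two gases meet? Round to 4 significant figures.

0.7672 m

Distances travelled in equal time are proportional to diffusion rates, so d_He/d_H₂S = √(M_H₂S/M_He) = √(34.08/4.00) = 2.919.
With d_He + d_H₂S = 1.03 m, d_H₂S = 1.03/(1 + 2.919) = 0.2628 m.
d_He = 1.03 − 0.2628 = 0.7672 m.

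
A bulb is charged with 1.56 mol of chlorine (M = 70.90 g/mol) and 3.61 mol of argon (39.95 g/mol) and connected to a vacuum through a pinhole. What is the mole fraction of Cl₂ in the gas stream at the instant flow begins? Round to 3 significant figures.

Each component's effusion rate ∝ (its partial pressure)·(1/√M) ∝ n_i/√M_i.
So x_Cl₂ in the escaping gas = (n_Cl₂/√M_Cl₂) / Σ(n_i/√M_i)
= (1.56/√70.90) / (1.56/√70.90 + 3.61/√39.95) = 0.1853/(0.1853 + 0.5711) = 0.245.

0.245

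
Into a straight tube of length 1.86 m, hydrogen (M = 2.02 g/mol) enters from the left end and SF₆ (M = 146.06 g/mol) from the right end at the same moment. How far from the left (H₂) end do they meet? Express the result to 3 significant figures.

1.66 m

Distances travelled in equal time are proportional to diffusion rates, so d_H₂/d_SF₆ = √(M_SF₆/M_H₂) = √(146.06/2.02) = 8.503.
With d_H₂ + d_SF₆ = 1.86 m, d_SF₆ = 1.86/(1 + 8.503) = 0.1957 m.
d_H₂ = 1.86 − 0.1957 = 1.66 m.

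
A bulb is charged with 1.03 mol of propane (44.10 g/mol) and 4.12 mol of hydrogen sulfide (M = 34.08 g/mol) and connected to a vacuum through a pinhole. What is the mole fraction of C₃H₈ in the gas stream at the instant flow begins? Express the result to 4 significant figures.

The effusion rate of species i is ∝ p_i/√M_i ∝ n_i/√M_i.
Mole fraction of C₃H₈ in the effusate = (n_C₃H₈/√M_C₃H₈) / (n_C₃H₈/√M_C₃H₈ + n_H₂S/√M_H₂S)
= (1.03/√44.10) / (1.03/√44.10 + 4.12/√34.08) = 0.1551/(0.1551 + 0.7057) = 0.1802.

0.1802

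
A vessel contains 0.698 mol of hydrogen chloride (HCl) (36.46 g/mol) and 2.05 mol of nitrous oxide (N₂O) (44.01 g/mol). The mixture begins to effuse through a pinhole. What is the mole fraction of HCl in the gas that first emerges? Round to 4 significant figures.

Each component's effusion rate ∝ (its partial pressure)·(1/√M) ∝ n_i/√M_i.
Mole fraction of HCl in the effusate = (n_HCl/√M_HCl) / (n_HCl/√M_HCl + n_N₂O/√M_N₂O)
= (0.698/√36.46) / (0.698/√36.46 + 2.05/√44.01) = 0.1156/(0.1156 + 0.3090) = 0.2722.

0.2722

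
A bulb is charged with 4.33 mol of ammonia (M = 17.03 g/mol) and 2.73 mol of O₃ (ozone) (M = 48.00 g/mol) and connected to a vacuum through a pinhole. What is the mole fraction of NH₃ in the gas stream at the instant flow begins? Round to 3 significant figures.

Effusion rate of each component ∝ n_i/√M_i (partial pressure × 1/√M).
x_NH₃(eff) = (n_NH₃/√M_NH₃) / (n_NH₃/√M_NH₃ + n_O₃/√M_O₃)
= (4.33/√17.03) / (4.33/√17.03 + 2.73/√48.00) = 1.049/(1.049 + 0.3940) = 0.727.

0.727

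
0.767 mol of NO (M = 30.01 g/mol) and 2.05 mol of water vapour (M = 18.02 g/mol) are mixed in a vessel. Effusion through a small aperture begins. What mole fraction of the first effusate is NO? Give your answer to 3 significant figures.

Each component's effusion rate ∝ (its partial pressure)·(1/√M) ∝ n_i/√M_i.
Mole fraction of NO in the effusate = (n_NO/√M_NO) / (n_NO/√M_NO + n_H₂O/√M_H₂O)
= (0.767/√30.01) / (0.767/√30.01 + 2.05/√18.02) = 0.1400/(0.1400 + 0.4829) = 0.225.

0.225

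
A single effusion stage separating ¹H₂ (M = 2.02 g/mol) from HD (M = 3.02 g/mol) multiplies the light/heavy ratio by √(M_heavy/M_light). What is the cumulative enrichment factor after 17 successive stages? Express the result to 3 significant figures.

30.5

After 17 stages the ratio has grown by (√(3.02/2.02))^17 = (3.02/2.02)^(17/2).
= 1.49505^(17/2) = 30.5.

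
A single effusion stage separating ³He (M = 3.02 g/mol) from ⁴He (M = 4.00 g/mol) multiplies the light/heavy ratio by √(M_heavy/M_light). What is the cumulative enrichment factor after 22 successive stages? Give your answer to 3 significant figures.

22.0

The single-stage factor is √(M_heavy/M_light), so 22 stages give [√(4.00/3.02)]^22 = (4.00/3.02)^(22/2).
= 1.32450^11 = 22.0.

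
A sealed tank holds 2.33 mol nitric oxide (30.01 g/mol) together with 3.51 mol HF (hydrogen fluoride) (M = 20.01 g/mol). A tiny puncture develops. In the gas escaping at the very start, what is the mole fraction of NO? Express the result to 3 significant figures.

0.352

The effusion rate of species i is ∝ p_i/√M_i ∝ n_i/√M_i.
So x_NO in the escaping gas = (n_NO/√M_NO) / Σ(n_i/√M_i)
= (2.33/√30.01) / (2.33/√30.01 + 3.51/√20.01) = 0.4253/(0.4253 + 0.7847) = 0.352.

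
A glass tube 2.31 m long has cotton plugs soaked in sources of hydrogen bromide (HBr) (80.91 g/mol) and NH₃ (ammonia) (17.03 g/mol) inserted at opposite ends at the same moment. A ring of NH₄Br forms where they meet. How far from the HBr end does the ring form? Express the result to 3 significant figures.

0.726 m

In equal time, each gas travels a distance ∝ its rate ∝ 1/√M, so d_HBr/d_NH₃ = √(M_NH₃/M_HBr) = √(17.03/80.91) = 0.4588.
With d_HBr + d_NH₃ = 2.31 m, d_NH₃ = 2.31/(1 + 0.4588) = 1.584 m.
d_HBr = 2.31 − 1.584 = 0.726 m.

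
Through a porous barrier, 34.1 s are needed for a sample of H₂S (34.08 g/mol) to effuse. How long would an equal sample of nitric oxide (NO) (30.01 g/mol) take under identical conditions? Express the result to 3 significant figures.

Since effusion rate ∝ 1/√M, t_NO/t_H₂S = √(M_NO/M_H₂S) = √(30.01/34.08) = √0.8806 = 0.9384.
So the time for NO is 34.1 × 0.9384 = 32.0 s.

32.0 s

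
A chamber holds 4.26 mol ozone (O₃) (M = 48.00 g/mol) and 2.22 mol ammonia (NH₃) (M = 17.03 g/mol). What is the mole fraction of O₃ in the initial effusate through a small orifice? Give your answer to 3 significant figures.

0.533

The effusion rate of species i is ∝ p_i/√M_i ∝ n_i/√M_i.
x_O₃(eff) = (n_O₃/√M_O₃) / (n_O₃/√M_O₃ + n_NH₃/√M_NH₃)
= (4.26/√48.00) / (4.26/√48.00 + 2.22/√17.03) = 0.6149/(0.6149 + 0.5380) = 0.533.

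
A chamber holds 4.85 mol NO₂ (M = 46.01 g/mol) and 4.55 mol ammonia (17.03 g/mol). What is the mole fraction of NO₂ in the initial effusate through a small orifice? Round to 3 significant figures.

0.393

The effusion rate of species i is ∝ p_i/√M_i ∝ n_i/√M_i.
So x_NO₂ in the escaping gas = (n_NO₂/√M_NO₂) / Σ(n_i/√M_i)
= (4.85/√46.01) / (4.85/√46.01 + 4.55/√17.03) = 0.7150/(0.7150 + 1.103) = 0.393.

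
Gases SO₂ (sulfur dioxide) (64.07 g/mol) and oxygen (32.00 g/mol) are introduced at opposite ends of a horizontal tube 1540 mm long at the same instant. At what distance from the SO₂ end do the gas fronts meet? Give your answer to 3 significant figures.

In equal time, each gas travels a distance ∝ its rate ∝ 1/√M, so d_SO₂/d_O₂ = √(M_O₂/M_SO₂) = √(32.00/64.07) = 0.7067.
With d_SO₂ + d_O₂ = 1540 mm, d_O₂ = 1540/(1 + 0.7067) = 902.3 mm.
d_SO₂ = 1540 − 902.3 = 638 mm.

638 mm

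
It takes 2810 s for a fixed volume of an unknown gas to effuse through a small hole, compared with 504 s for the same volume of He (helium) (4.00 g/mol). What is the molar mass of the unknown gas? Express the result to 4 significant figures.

Using Graham's law: t_X/t_He = √(M_X/M_He).
2810/504 = 5.575 = √(M_X/4.00)
M_X = 4.00 × 5.575² = 4.00 × 31.09 = 124.3 g/mol

124.3 g/mol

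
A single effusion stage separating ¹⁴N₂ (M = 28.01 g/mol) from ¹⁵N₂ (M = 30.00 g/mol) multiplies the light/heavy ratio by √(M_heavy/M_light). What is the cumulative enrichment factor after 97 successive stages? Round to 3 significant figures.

27.9

Overall factor = α^97 with α = √(30.00/28.01), i.e. (30.00/28.01)^(97/2).
= 1.07105^(97/2) = 27.9.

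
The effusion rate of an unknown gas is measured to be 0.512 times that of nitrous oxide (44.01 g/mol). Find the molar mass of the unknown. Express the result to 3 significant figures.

Using Graham's law: rate_X/rate_N₂O = √(M_N₂O/M_X).
0.512 = √(44.01/M_X)
M_X = 44.01 / 0.512² = 44.01 / 0.2621 = 168 g/mol

168 g/mol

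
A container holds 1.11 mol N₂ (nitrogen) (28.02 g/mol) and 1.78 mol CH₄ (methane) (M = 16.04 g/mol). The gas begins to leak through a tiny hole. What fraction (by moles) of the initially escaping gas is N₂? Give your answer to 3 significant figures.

0.321

Effusion rate of each component ∝ n_i/√M_i (partial pressure × 1/√M).
So x_N₂ in the escaping gas = (n_N₂/√M_N₂) / Σ(n_i/√M_i)
= (1.11/√28.02) / (1.11/√28.02 + 1.78/√16.04) = 0.2097/(0.2097 + 0.4444) = 0.321.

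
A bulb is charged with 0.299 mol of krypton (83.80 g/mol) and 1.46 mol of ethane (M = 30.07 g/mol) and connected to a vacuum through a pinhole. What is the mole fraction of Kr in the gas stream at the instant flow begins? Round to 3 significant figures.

0.109

Effusion rate of each component ∝ n_i/√M_i (partial pressure × 1/√M).
Mole fraction of Kr in the effusate = (n_Kr/√M_Kr) / (n_Kr/√M_Kr + n_C₂H₆/√M_C₂H₆)
= (0.299/√83.80) / (0.299/√83.80 + 1.46/√30.07) = 0.03266/(0.03266 + 0.2662) = 0.109.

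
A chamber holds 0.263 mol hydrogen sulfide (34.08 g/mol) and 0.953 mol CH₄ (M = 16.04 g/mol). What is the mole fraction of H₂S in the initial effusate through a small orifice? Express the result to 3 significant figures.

Each component's effusion rate ∝ (its partial pressure)·(1/√M) ∝ n_i/√M_i.
x_H₂S(eff) = (n_H₂S/√M_H₂S) / (n_H₂S/√M_H₂S + n_CH₄/√M_CH₄)
= (0.263/√34.08) / (0.263/√34.08 + 0.953/√16.04) = 0.04505/(0.04505 + 0.2380) = 0.159.

0.159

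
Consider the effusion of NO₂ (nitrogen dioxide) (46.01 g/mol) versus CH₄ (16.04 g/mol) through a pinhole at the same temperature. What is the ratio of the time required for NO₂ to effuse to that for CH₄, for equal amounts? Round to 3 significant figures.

1.69

By Graham's law, t_NO₂/t_CH₄ = √(M_NO₂/M_CH₄) = √(46.01/16.04) = √2.868 = 1.69.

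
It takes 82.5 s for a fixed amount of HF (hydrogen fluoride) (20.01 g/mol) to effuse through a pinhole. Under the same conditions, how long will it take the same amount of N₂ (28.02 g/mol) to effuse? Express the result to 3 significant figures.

97.6 s

By Graham's law, t_N₂/t_HF = √(M_N₂/M_HF) = √(28.02/20.01) = √1.400 = 1.183.
So the time for N₂ is 82.5 × 1.183 = 97.6 s.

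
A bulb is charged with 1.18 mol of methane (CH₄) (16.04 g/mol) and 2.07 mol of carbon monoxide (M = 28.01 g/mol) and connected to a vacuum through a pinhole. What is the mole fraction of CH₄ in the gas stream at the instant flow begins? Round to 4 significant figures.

0.4296

Rate_i ∝ x_i/√M_i (Graham's law weighted by mole fraction), so the effusate composition follows n_i/√M_i.
x_CH₄(eff) = (n_CH₄/√M_CH₄) / (n_CH₄/√M_CH₄ + n_CO/√M_CO)
= (1.18/√16.04) / (1.18/√16.04 + 2.07/√28.01) = 0.2946/(0.2946 + 0.3911) = 0.4296.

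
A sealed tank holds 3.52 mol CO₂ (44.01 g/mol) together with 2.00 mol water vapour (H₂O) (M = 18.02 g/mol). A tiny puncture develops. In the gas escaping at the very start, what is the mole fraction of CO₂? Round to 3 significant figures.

0.530

Each component's effusion rate ∝ (its partial pressure)·(1/√M) ∝ n_i/√M_i.
Mole fraction of CO₂ in the effusate = (n_CO₂/√M_CO₂) / (n_CO₂/√M_CO₂ + n_H₂O/√M_H₂O)
= (3.52/√44.01) / (3.52/√44.01 + 2.00/√18.02) = 0.5306/(0.5306 + 0.4711) = 0.530.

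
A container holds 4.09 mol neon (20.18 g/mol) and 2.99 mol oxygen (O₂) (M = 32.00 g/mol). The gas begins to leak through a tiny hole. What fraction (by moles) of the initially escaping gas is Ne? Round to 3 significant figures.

0.633

Effusion rate of each component ∝ n_i/√M_i (partial pressure × 1/√M).
x_Ne(eff) = (n_Ne/√M_Ne) / (n_Ne/√M_Ne + n_O₂/√M_O₂)
= (4.09/√20.18) / (4.09/√20.18 + 2.99/√32.00) = 0.9105/(0.9105 + 0.5286) = 0.633.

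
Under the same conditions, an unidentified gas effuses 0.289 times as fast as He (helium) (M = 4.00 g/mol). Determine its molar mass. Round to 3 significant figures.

Since effusion rate ∝ 1/√M, rate_X/rate_He = √(M_He/M_X).
0.289 = √(4.00/M_X)
M_X = 4.00 / 0.289² = 4.00 / 0.08352 = 47.9 g/mol

47.9 g/mol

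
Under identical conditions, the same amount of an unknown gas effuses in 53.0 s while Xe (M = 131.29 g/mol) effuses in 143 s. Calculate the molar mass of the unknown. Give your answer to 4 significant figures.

Graham's law gives t_X/t_Xe = √(M_X/M_Xe).
53.0/143 = 0.3706 = √(M_X/131.29)
M_X = 131.29 × 0.3706² = 131.29 × 0.1374 = 18.03 g/mol

18.03 g/mol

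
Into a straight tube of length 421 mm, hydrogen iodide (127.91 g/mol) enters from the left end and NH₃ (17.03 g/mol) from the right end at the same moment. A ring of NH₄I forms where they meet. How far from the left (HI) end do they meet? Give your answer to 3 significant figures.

113 mm

Graham's law gives d_HI/d_NH₃ = rate_HI/rate_NH₃ = √(M_NH₃/M_HI) = √(17.03/127.91) = 0.3649.
With d_HI + d_NH₃ = 421 mm, d_NH₃ = 421/(1 + 0.3649) = 308.5 mm.
d_HI = 421 − 308.5 = 113 mm.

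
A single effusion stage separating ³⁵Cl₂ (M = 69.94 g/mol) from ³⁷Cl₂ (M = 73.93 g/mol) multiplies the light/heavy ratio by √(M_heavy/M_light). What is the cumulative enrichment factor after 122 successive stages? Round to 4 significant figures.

29.50

Each stage multiplies the ratio by α = √(73.93/69.94), so after 122 stages the overall factor is α^122 = (73.93/69.94)^(122/2).
= 1.05705^61 = 29.50.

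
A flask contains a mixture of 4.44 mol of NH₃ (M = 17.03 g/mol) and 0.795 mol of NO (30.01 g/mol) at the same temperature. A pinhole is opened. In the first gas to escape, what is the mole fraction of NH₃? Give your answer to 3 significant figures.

The effusion rate of species i is ∝ p_i/√M_i ∝ n_i/√M_i.
x_NH₃(eff) = (n_NH₃/√M_NH₃) / (n_NH₃/√M_NH₃ + n_NO/√M_NO)
= (4.44/√17.03) / (4.44/√17.03 + 0.795/√30.01) = 1.076/(1.076 + 0.1451) = 0.881.

0.881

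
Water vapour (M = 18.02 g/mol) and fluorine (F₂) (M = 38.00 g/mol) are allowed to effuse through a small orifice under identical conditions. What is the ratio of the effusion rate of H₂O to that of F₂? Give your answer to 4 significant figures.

1.452

From Graham's law, rate_H₂O/rate_F₂ = √(M_F₂/M_H₂O) = √(38.00/18.02) = √2.109 = 1.452.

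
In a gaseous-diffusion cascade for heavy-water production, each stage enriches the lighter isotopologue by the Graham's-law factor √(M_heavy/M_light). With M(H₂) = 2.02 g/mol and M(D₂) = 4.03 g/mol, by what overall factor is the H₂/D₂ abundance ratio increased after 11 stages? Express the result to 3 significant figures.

44.6

The single-stage factor is √(M_heavy/M_light), so 11 stages give [√(4.03/2.02)]^11 = (4.03/2.02)^(11/2).
= 1.99505^(11/2) = 44.6.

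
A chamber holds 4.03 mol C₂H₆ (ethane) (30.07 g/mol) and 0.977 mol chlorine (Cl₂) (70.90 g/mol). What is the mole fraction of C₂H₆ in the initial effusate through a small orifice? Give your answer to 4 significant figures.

0.8636

The effusion rate of species i is ∝ p_i/√M_i ∝ n_i/√M_i.
Mole fraction of C₂H₆ in the effusate = (n_C₂H₆/√M_C₂H₆) / (n_C₂H₆/√M_C₂H₆ + n_Cl₂/√M_Cl₂)
= (4.03/√30.07) / (4.03/√30.07 + 0.977/√70.90) = 0.7349/(0.7349 + 0.1160) = 0.8636.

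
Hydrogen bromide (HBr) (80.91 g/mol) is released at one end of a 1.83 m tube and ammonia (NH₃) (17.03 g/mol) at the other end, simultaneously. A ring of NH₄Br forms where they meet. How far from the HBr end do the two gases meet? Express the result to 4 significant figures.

0.5755 m

In equal time, each gas travels a distance ∝ its rate ∝ 1/√M, so d_HBr/d_NH₃ = √(M_NH₃/M_HBr) = √(17.03/80.91) = 0.4588.
With d_HBr + d_NH₃ = 1.83 m, d_NH₃ = 1.83/(1 + 0.4588) = 1.254 m.
d_HBr = 1.83 − 1.254 = 0.5755 m.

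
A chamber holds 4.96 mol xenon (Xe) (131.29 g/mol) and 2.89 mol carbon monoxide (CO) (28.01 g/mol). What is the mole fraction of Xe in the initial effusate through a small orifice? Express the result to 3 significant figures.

0.442

Each component's effusion rate ∝ (its partial pressure)·(1/√M) ∝ n_i/√M_i.
Mole fraction of Xe in the effusate = (n_Xe/√M_Xe) / (n_Xe/√M_Xe + n_CO/√M_CO)
= (4.96/√131.29) / (4.96/√131.29 + 2.89/√28.01) = 0.4329/(0.4329 + 0.5461) = 0.442.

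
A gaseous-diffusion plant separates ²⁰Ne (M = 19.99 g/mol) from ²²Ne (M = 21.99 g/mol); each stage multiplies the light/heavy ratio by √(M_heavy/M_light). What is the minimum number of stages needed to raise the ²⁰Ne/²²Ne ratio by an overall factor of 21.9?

65

With α = √(21.99/19.99) per stage, ln α = ½ ln(1.10005) = 0.04768.
Need α^N ≥ 21.9 ⇒ N ≥ ln(21.9) / ln α = 3.086 / 0.04768 = 64.74.
Minimum whole number of stages: N = 65.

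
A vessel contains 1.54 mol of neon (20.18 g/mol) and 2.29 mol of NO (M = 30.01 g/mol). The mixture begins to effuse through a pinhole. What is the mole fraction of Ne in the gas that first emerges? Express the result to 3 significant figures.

Each component's effusion rate ∝ (its partial pressure)·(1/√M) ∝ n_i/√M_i.
Mole fraction of Ne in the effusate = (n_Ne/√M_Ne) / (n_Ne/√M_Ne + n_NO/√M_NO)
= (1.54/√20.18) / (1.54/√20.18 + 2.29/√30.01) = 0.3428/(0.3428 + 0.4180) = 0.451.

0.451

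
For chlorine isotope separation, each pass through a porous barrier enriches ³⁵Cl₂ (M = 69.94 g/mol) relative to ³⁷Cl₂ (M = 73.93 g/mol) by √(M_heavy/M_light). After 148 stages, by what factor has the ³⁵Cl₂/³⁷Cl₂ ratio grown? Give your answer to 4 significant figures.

60.68

Overall factor = α^148 with α = √(73.93/69.94), i.e. (73.93/69.94)^(148/2).
= 1.05705^74 = 60.68.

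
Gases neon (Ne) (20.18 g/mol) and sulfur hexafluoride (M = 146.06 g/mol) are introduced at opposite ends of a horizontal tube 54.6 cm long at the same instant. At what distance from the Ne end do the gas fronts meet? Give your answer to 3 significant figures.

39.8 cm

Distances travelled in equal time are proportional to diffusion rates, so d_Ne/d_SF₆ = √(M_SF₆/M_Ne) = √(146.06/20.18) = 2.690.
With d_Ne + d_SF₆ = 54.6 cm, d_SF₆ = 54.6/(1 + 2.690) = 14.80 cm.
d_Ne = 54.6 − 14.80 = 39.8 cm.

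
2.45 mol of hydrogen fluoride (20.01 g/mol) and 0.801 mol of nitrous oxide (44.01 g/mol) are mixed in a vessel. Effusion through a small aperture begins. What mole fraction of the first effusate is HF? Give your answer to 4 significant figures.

0.8194

Rate_i ∝ x_i/√M_i (Graham's law weighted by mole fraction), so the effusate composition follows n_i/√M_i.
Mole fraction of HF in the effusate = (n_HF/√M_HF) / (n_HF/√M_HF + n_N₂O/√M_N₂O)
= (2.45/√20.01) / (2.45/√20.01 + 0.801/√44.01) = 0.5477/(0.5477 + 0.1207) = 0.8194.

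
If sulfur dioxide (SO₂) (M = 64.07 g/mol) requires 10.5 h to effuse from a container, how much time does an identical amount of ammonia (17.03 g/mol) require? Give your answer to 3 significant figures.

Graham's law gives t_NH₃/t_SO₂ = √(M_NH₃/M_SO₂) = √(17.03/64.07) = √0.2658 = 0.5156.
So the time for NH₃ is 10.5 × 0.5156 = 5.41 h.

5.41 h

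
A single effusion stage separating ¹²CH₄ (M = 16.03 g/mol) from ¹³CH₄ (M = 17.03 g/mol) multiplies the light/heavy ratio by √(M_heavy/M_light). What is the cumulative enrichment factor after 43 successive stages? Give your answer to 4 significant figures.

Overall factor = α^43 with α = √(17.03/16.03), i.e. (17.03/16.03)^(43/2).
= 1.06238^(43/2) = 3.673.

3.673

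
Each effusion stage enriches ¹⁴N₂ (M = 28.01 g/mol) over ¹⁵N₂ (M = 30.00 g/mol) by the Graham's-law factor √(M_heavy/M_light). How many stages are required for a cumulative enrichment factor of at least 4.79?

With α = √(30.00/28.01) per stage, ln α = ½ ln(1.07105) = 0.03432.
Need α^N ≥ 4.79 ⇒ N ≥ ln(4.79) / ln α = 1.567 / 0.03432 = 45.65.
Rounding up, N = 46 stages.

46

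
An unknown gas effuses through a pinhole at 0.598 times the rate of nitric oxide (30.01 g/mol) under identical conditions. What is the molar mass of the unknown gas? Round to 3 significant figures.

Using Graham's law: rate_X/rate_NO = √(M_NO/M_X).
0.598 = √(30.01/M_X)
M_X = 30.01 / 0.598² = 30.01 / 0.3576 = 83.9 g/mol

83.9 g/mol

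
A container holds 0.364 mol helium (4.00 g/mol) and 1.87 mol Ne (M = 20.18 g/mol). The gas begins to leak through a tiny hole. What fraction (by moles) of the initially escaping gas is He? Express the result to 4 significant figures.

0.3042

Rate_i ∝ x_i/√M_i (Graham's law weighted by mole fraction), so the effusate composition follows n_i/√M_i.
Mole fraction of He in the effusate = (n_He/√M_He) / (n_He/√M_He + n_Ne/√M_Ne)
= (0.364/√4.00) / (0.364/√4.00 + 1.87/√20.18) = 0.1820/(0.1820 + 0.4163) = 0.3042.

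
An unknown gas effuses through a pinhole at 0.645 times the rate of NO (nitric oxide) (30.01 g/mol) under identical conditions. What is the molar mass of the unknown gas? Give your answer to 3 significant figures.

Since effusion rate ∝ 1/√M, rate_X/rate_NO = √(M_NO/M_X).
0.645 = √(30.01/M_X)
M_X = 30.01 / 0.645² = 30.01 / 0.4160 = 72.1 g/mol

72.1 g/mol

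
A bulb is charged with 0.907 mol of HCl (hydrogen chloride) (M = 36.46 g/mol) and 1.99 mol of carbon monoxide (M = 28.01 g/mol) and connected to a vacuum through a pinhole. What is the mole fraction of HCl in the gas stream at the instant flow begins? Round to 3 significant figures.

0.285

The effusion rate of species i is ∝ p_i/√M_i ∝ n_i/√M_i.
x_HCl(eff) = (n_HCl/√M_HCl) / (n_HCl/√M_HCl + n_CO/√M_CO)
= (0.907/√36.46) / (0.907/√36.46 + 1.99/√28.01) = 0.1502/(0.1502 + 0.3760) = 0.285.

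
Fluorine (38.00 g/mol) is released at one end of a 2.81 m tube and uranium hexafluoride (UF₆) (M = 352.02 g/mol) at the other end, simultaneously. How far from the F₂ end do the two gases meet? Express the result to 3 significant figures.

Distances travelled in equal time are proportional to diffusion rates, so d_F₂/d_UF₆ = √(M_UF₆/M_F₂) = √(352.02/38.00) = 3.044.
With d_F₂ + d_UF₆ = 2.81 m, d_UF₆ = 2.81/(1 + 3.044) = 0.6949 m.
d_F₂ = 2.81 − 0.6949 = 2.12 m.

2.12 m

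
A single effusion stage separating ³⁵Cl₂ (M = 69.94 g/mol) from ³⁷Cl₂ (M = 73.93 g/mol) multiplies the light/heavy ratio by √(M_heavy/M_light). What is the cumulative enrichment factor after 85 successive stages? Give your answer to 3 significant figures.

10.6

Each stage multiplies the ratio by α = √(73.93/69.94), so after 85 stages the overall factor is α^85 = (73.93/69.94)^(85/2).
= 1.05705^(85/2) = 10.6.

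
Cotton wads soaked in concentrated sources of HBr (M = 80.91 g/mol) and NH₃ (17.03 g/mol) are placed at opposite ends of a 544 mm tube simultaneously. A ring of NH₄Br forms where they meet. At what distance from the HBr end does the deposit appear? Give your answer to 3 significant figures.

171 mm

The fronts meet when d_HBr + d_NH₃ = L with d_HBr/d_NH₃ = √(M_NH₃/M_HBr) (Graham's law). Here √(M_NH₃/M_HBr) = √(17.03/80.91) = 0.4588.
With d_HBr + d_NH₃ = 544 mm, d_NH₃ = 544/(1 + 0.4588) = 372.9 mm.
d_HBr = 544 − 372.9 = 171 mm.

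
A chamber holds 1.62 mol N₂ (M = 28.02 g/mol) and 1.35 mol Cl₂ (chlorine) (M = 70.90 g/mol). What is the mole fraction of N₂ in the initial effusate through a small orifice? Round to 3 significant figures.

Effusion rate of each component ∝ n_i/√M_i (partial pressure × 1/√M).
So x_N₂ in the escaping gas = (n_N₂/√M_N₂) / Σ(n_i/√M_i)
= (1.62/√28.02) / (1.62/√28.02 + 1.35/√70.90) = 0.3060/(0.3060 + 0.1603) = 0.656.

0.656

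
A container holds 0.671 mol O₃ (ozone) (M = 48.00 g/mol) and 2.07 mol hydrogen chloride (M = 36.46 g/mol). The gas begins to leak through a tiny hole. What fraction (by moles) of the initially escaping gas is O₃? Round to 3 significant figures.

0.220

Rate_i ∝ x_i/√M_i (Graham's law weighted by mole fraction), so the effusate composition follows n_i/√M_i.
So x_O₃ in the escaping gas = (n_O₃/√M_O₃) / Σ(n_i/√M_i)
= (0.671/√48.00) / (0.671/√48.00 + 2.07/√36.46) = 0.09685/(0.09685 + 0.3428) = 0.220.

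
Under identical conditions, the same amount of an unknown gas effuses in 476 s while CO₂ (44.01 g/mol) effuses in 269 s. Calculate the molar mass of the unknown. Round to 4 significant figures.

Since effusion rate ∝ 1/√M, t_X/t_CO₂ = √(M_X/M_CO₂).
476/269 = 1.770 = √(M_X/44.01)
M_X = 44.01 × 1.770² = 44.01 × 3.131 = 137.8 g/mol

137.8 g/mol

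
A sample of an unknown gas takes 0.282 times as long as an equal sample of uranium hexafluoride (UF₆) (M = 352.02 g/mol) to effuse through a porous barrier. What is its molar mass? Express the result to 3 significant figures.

28.0 g/mol

From Graham's law, t_X/t_UF₆ = √(M_X/M_UF₆).
0.282 = √(M_X/352.02)
M_X = 352.02 × 0.282² = 352.02 × 0.07952 = 28.0 g/mol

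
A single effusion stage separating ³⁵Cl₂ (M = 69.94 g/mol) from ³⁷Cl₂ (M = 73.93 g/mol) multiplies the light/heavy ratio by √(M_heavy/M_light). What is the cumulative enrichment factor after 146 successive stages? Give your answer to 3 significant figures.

57.4

After 146 stages the ratio has grown by (√(73.93/69.94))^146 = (73.93/69.94)^(146/2).
= 1.05705^73 = 57.4.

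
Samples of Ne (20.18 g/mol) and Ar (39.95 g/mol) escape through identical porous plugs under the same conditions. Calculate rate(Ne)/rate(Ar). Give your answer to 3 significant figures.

1.41

By Graham's law, rate_Ne/rate_Ar = √(M_Ar/M_Ne) = √(39.95/20.18) = √1.980 = 1.41.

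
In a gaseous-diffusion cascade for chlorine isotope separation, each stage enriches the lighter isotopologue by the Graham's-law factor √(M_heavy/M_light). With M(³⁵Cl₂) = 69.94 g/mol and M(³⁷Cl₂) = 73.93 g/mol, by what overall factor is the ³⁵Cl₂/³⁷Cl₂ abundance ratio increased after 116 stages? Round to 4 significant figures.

24.98

Each stage multiplies the ratio by α = √(73.93/69.94), so after 116 stages the overall factor is α^116 = (73.93/69.94)^(116/2).
= 1.05705^58 = 24.98.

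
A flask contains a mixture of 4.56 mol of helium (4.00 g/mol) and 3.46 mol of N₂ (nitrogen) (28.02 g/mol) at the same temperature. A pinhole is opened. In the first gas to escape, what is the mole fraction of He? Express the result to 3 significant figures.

0.777

Rate_i ∝ x_i/√M_i (Graham's law weighted by mole fraction), so the effusate composition follows n_i/√M_i.
So x_He in the escaping gas = (n_He/√M_He) / Σ(n_i/√M_i)
= (4.56/√4.00) / (4.56/√4.00 + 3.46/√28.02) = 2.280/(2.280 + 0.6536) = 0.777.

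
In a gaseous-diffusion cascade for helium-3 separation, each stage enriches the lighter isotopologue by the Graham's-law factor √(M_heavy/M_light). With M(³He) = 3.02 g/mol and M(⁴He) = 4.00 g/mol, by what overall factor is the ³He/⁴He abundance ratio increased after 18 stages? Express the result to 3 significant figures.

12.5

Each stage multiplies the ratio by α = √(4.00/3.02), so after 18 stages the overall factor is α^18 = (4.00/3.02)^(18/2).
= 1.32450^9 = 12.5.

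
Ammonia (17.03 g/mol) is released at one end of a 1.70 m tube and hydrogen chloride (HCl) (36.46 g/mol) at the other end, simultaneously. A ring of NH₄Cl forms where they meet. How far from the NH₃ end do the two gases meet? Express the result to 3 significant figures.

Distances travelled in equal time are proportional to diffusion rates, so d_NH₃/d_HCl = √(M_HCl/M_NH₃) = √(36.46/17.03) = 1.463.
With d_NH₃ + d_HCl = 1.70 m, d_HCl = 1.70/(1 + 1.463) = 0.6902 m.
d_NH₃ = 1.70 − 0.6902 = 1.01 m.

1.01 m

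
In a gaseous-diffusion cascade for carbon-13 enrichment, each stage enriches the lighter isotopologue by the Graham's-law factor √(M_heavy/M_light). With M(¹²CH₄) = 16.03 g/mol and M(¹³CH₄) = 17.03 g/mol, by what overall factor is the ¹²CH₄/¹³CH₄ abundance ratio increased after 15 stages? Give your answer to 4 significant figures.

1.574

After 15 stages the ratio has grown by (√(17.03/16.03))^15 = (17.03/16.03)^(15/2).
= 1.06238^(15/2) = 1.574.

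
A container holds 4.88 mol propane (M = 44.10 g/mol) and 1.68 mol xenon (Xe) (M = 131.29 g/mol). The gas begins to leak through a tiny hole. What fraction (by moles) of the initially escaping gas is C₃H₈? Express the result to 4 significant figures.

0.8337

The effusion rate of species i is ∝ p_i/√M_i ∝ n_i/√M_i.
Mole fraction of C₃H₈ in the effusate = (n_C₃H₈/√M_C₃H₈) / (n_C₃H₈/√M_C₃H₈ + n_Xe/√M_Xe)
= (4.88/√44.10) / (4.88/√44.10 + 1.68/√131.29) = 0.7349/(0.7349 + 0.1466) = 0.8337.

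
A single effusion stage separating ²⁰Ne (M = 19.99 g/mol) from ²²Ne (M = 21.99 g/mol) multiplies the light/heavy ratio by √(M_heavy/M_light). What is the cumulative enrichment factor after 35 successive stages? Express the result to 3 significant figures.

5.31

Overall factor = α^35 with α = √(21.99/19.99), i.e. (21.99/19.99)^(35/2).
= 1.10005^(35/2) = 5.31.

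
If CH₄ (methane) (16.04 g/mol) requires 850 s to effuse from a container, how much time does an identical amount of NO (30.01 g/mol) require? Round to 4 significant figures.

By Graham's law, t_NO/t_CH₄ = √(M_NO/M_CH₄) = √(30.01/16.04) = √1.871 = 1.368.
So the time for NO is 850 × 1.368 = 1163 s.

1163 s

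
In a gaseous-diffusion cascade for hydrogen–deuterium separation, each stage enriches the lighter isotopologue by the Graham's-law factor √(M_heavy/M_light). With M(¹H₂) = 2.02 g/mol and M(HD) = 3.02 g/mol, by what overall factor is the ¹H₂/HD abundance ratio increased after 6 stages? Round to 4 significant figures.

Each stage multiplies the ratio by α = √(3.02/2.02), so after 6 stages the overall factor is α^6 = (3.02/2.02)^(6/2).
= 1.49505^3 = 3.342.

3.342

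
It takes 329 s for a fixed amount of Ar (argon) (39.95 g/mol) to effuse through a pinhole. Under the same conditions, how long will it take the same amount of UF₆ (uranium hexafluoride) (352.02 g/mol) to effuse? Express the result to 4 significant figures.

976.6 s

By Graham's law, t_UF₆/t_Ar = √(M_UF₆/M_Ar) = √(352.02/39.95) = √8.812 = 2.968.
So the time for UF₆ is 329 × 2.968 = 976.6 s.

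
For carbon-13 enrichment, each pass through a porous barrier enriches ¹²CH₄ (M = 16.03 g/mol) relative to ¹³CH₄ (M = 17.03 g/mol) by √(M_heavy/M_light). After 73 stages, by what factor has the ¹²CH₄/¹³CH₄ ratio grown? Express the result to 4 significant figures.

9.105

Overall factor = α^73 with α = √(17.03/16.03), i.e. (17.03/16.03)^(73/2).
= 1.06238^(73/2) = 9.105.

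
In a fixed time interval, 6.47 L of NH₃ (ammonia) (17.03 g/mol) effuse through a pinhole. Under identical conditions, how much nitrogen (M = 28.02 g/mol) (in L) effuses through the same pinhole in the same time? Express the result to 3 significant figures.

Graham's law gives rate_N₂/rate_NH₃ = √(M_NH₃/M_N₂) = √(17.03/28.02) = √0.6078 = 0.7796.
So the volume for N₂ is 6.47 × 0.7796 = 5.04 L.

5.04 L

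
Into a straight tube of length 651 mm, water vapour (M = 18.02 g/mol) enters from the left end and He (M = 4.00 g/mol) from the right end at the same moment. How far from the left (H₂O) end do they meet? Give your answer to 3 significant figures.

In equal time, each gas travels a distance ∝ its rate ∝ 1/√M, so d_H₂O/d_He = √(M_He/M_H₂O) = √(4.00/18.02) = 0.4711.
With d_H₂O + d_He = 651 mm, d_He = 651/(1 + 0.4711) = 442.5 mm.
d_H₂O = 651 − 442.5 = 208 mm.

208 mm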